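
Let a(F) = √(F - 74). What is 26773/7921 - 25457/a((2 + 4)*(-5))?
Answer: 26773/7921 + 25457*I*√26/52 ≈ 3.38 + 2496.3*I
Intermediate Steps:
a(F) = √(-74 + F)
26773/7921 - 25457/a((2 + 4)*(-5)) = 26773/7921 - 25457/√(-74 + (2 + 4)*(-5)) = 26773*(1/7921) - 25457/√(-74 + 6*(-5)) = 26773/7921 - 25457/√(-74 - 30) = 26773/7921 - 25457*(-I*√26/52) = 26773/7921 - (-25457)*I*√26/52 = 26773/7921 + 25457*I*√26/52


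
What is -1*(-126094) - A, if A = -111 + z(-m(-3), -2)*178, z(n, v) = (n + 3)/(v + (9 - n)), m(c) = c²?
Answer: 505087/4 ≈ 1.2627e+5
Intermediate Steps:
z(n, v) = (3 + n)/(9 + v - n)
A = -711/4 (A = -111 + ((3 - 1*(-3)²)/(9 - 2 - (-1)*(-3)²))*178 = -111 + ((3 - 1*9)/(9 - 2 - (-1)*9))*178 = -111 + ((3 - 9)/(9 - 2 - 1*(-9)))*178 = -111 + (-6/(9 - 2 + 9))*178 = -111 + (-6/16)*178 = -111 + ((1/16)*(-6))*178 = -111 - 3/8*178 = -111 - 267/4 = -711/4 ≈ -177.75)
-1*(-126094) - A = -1*(-126094) - 1*(-711/4) = 126094 + 711/4 = 505087/4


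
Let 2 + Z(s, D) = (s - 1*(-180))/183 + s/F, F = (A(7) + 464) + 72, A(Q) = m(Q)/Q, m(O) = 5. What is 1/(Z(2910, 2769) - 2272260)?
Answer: -229177/520745076094 ≈ -4.4009e-7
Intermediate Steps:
A(Q) = 5/Q
F = 3757/7 (F = (5/7 + 464) + 72 = 3253/7 + 72 = 3757/7 ≈ 536.71)
Z(s, D) = -62/61 + 5038*s/687531 (Z(s, D) = -2 + ((s - 1*(-180))/183 + s/(3757/7)) = -2 + ((s + 180)*(1/183) + s*(7/3757)) = -2 + ((180 + s)*(1/183) + 7*s/3757) = -2 + ((60/61 + s/183) + 7*s/3757) = -2 + (60/61 + 5038*s/687531) = -62/61 + 5038*s/687531)
1/(Z(2910, 2769) - 2272260) = 1/((-62/61 + (5038/687531)*2910) - 2272260) = 1/((-62/61 + 4886860/229177) - 2272260) = 1/(4653926/229177 - 2272260) = 1/(-520745076094/229177) = -229177/520745076094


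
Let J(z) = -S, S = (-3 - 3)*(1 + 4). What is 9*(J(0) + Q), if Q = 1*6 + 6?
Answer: 378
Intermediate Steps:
Q = 12 (Q = 6 + 6 = 12)
S = -30 (S = -6*5 = -30)
J(z) = 30 (J(z) = -1*(-30) = 30)
9*(J(0) + Q) = 9*(30 + 12) = 9*42 = 378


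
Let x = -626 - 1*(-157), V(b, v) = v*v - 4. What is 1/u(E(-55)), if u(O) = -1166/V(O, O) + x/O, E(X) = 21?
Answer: -1311/32777 ≈ -0.039998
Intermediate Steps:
V(b, v) = -4 + v² (V(b, v) = v² - 4 = -4 + v²)
x = -469 (x = -626 + 157 = -469)
u(O) = -1166/(-4 + O²) - 469/O
1/u(E(-55)) = 1/((1876 - 1166*21 - 469*21²)/(21*(-4 + 21²))) = 1/((1876 - 24486 - 469*441)/(21*(-4 + 441))) = 1/((1/21)*(1876 - 24486 - 206829)/437) = 1/((1/21)*(1/437)*(-229439)) = 1/(-32777/1311) = -1311/32777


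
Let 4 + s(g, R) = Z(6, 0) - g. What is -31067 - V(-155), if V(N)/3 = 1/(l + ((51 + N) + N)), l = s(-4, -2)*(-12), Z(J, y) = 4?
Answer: -9537566/307 ≈ -31067.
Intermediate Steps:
s(g, R) = -g (s(g, R) = -4 + (4 - g) = -g)
l = -48 (l = -1*(-4)*(-12) = 4*(-12) = -48)
V(N) = 3/(3 + 2*N) (V(N) = 3/(-48 + ((51 + N) + N)) = 3/(-48 + (51 + 2*N)) = 3/(3 + 2*N))
-31067 - V(-155) = -31067 - 3/(3 + 2*(-155)) = -31067 - 3/(3 - 310) = -31067 - 3/(-307) = -31067 - 3*(-1)/307 = -31067 - 1*(-3/307) = -31067 + 3/307 = -9537566/307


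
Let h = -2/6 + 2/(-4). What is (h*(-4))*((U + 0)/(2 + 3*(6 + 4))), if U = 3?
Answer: 5/16 ≈ 0.31250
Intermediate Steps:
h = -⅚ (h = -2*⅙ + 2*(-¼) = -⅓ - ½ = -⅚ ≈ -0.83333)
(h*(-4))*((U + 0)/(2 + 3*(6 + 4))) = (-⅚*(-4))*((3 + 0)/(2 + 3*(6 + 4))) = 10*(3/(2 + 3*10))/3 = 10*(3/(2 + 30))/3 = 10*(3/32)/3 = 10*(3*(1/32))/3 = (10/3)*(3/32) = 5/16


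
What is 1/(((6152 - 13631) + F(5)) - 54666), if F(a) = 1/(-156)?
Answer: -156/9694621 ≈ -1.6091e-5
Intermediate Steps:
F(a) = -1/156
1/(((6152 - 13631) + F(5)) - 54666) = 1/(((6152 - 13631) - 1/156) - 54666) = 1/((-7479 - 1/156) - 54666) = 1/(-1166725/156 - 54666) = 1/(-9694621/156) = -156/9694621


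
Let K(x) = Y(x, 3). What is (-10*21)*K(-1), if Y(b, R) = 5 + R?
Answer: -1680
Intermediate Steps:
K(x) = 8 (K(x) = 5 + 3 = 8)
(-10*21)*K(-1) = -10*21*8 = -210*8 = -1680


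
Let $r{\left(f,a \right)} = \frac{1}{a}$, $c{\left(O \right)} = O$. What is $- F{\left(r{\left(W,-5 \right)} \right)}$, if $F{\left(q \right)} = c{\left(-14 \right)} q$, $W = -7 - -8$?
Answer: $- \frac{14}{5} \approx -2.8$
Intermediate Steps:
$W = 1$ ($W = -7 + 8 = 1$)
$F{\left(q \right)} = - 14 q$
$- F{\left(r{\left(W,-5 \right)} \right)} = - \frac{-14}{-5} = - \frac{\left(-14\right) \left(-1\right)}{5} = \left(-1\right) \frac{14}{5} = - \frac{14}{5}$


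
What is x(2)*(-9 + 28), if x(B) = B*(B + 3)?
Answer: 190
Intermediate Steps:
x(B) = B*(3 + B)
x(2)*(-9 + 28) = (2*(3 + 2))*(-9 + 28) = (2*5)*19 = 10*19 = 190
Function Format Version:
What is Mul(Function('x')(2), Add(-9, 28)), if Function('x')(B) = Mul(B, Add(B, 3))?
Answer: 190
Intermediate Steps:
Function('x')(B) = Mul(B, Add(3, B))
Mul(Function('x')(2), Add(-9, 28)) = Mul(Mul(2, Add(3, 2)), Add(-9, 28)) = Mul(Mul(2, 5), 19) = Mul(10, 19) = 190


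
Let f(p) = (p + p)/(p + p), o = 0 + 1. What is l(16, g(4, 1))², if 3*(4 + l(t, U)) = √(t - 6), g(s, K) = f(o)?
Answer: (12 - √10)²/9 ≈ 8.6784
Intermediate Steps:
o = 1
f(p) = 1 (f(p) = (2*p)/((2*p)) = (2*p)*(1/(2*p)) = 1)
g(s, K) = 1
l(t, U) = -4 + √(-6 + t)/3 (l(t, U) = -4 + √(t - 6)/3 = -4 + √(-6 + t)/3)
l(16, g(4, 1))² = (-4 + √(-6 + 16)/3)² = (-4 + √10/3)²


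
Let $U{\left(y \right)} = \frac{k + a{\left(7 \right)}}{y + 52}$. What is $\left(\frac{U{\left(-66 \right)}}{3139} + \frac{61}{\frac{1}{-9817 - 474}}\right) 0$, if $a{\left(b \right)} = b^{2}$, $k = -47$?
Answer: $0$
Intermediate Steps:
$U{\left(y \right)} = \frac{2}{52 + y}$ ($U{\left(y \right)} = \frac{-47 + 7^{2}}{y + 52} = \frac{-47 + 49}{52 + y} = \frac{2}{52 + y}$)
$\left(\frac{U{\left(-66 \right)}}{3139} + \frac{61}{\frac{1}{-9817 - 474}}\right) 0 = \left(\frac{2 \frac{1}{52 - 66}}{3139} + \frac{61}{\frac{1}{-9817 - 474}}\right) 0 = \left(\frac{2}{-14} \cdot \frac{1}{3139} + \frac{61}{\frac{1}{-10291}}\right) 0 = \left(2 \left(- \frac{1}{14}\right) \frac{1}{3139} + \frac{61}{- \frac{1}{10291}}\right) 0 = \left(\left(- \frac{1}{7}\right) \frac{1}{3139} + 61 \left(-10291\right)\right) 0 = \left(- \frac{1}{21973} - 627751\right) 0 = \left(- \frac{13793572724}{21973}\right) 0 = 0$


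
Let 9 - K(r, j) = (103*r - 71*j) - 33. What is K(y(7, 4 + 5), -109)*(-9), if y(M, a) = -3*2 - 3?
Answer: 60930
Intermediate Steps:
y(M, a) = -9 (y(M, a) = -6 - 3 = -9)
K(r, j) = 42 - 103*r + 71*j (K(r, j) = 9 - ((103*r - 71*j) - 33) = 9 - ((-71*j + 103*r) - 33) = 9 - (-33 - 71*j + 103*r) = 9 + (33 - 103*r + 71*j) = 42 - 103*r + 71*j)
K(y(7, 4 + 5), -109)*(-9) = (42 - 103*(-9) + 71*(-109))*(-9) = (42 + 927 - 7739)*(-9) = -6770*(-9) = 60930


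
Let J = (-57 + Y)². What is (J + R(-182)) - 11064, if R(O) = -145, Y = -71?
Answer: 5175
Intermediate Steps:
J = 16384 (J = (-57 - 71)² = (-128)² = 16384)
(J + R(-182)) - 11064 = (16384 - 145) - 11064 = 16239 - 11064 = 5175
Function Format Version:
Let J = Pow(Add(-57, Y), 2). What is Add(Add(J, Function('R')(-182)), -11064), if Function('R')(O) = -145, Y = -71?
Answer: 5175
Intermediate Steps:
J = 16384 (J = Pow(Add(-57, -71), 2) = Pow(-128, 2) = 16384)
Add(Add(J, Function('R')(-182)), -11064) = Add(Add(16384, -145), -11064) = Add(16239, -11064) = 5175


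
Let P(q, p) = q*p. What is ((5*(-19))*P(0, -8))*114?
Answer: 0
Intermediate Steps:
P(q, p) = p*q
((5*(-19))*P(0, -8))*114 = ((5*(-19))*(-8*0))*114 = -95*0*114 = 0*114 = 0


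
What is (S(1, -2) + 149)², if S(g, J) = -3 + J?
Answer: 20736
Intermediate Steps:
(S(1, -2) + 149)² = ((-3 - 2) + 149)² = (-5 + 149)² = 144² = 20736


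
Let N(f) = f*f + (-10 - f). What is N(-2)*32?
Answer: -128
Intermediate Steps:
N(f) = -10 + f² - f (N(f) = f² + (-10 - f) = -10 + f² - f)
N(-2)*32 = (-10 + (-2)² - 1*(-2))*32 = (-10 + 4 + 2)*32 = -4*32 = -128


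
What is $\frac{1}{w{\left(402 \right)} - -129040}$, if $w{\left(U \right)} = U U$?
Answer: $\frac{1}{290644} \approx 3.4406 \cdot 10^{-6}$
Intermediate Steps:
$w{\left(U \right)} = U^{2}$
$\frac{1}{w{\left(402 \right)} - -129040} = \frac{1}{402^{2} - -129040} = \frac{1}{161604 + 129040} = \frac{1}{290644}$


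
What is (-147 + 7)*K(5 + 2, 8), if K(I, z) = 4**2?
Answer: -2240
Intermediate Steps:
K(I, z) = 16
(-147 + 7)*K(5 + 2, 8) = (-147 + 7)*16 = -140*16 = -2240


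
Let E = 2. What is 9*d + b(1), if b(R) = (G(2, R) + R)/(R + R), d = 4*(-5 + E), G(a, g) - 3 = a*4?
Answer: -102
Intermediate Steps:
G(a, g) = 3 + 4*a (G(a, g) = 3 + a*4 = 3 + 4*a)
d = -12 (d = 4*(-5 + 2) = 4*(-3) = -12)
b(R) = (11 + R)/(2*R) (b(R) = ((3 + 4*2) + R)/(R + R) = ((3 + 8) + R)/((2*R)) = (11 + R)*(1/(2*R)) = (11 + R)/(2*R))
9*d + b(1) = 9*(-12) + (½)*(11 + 1)/1 = -108 + (½)*1*12 = -108 + 6 = -102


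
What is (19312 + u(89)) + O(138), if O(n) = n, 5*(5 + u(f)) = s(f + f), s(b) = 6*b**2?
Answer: 287329/5 ≈ 57466.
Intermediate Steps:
u(f) = -5 + 24*f**2/5 (u(f) = -5 + (6*(f + f)**2)/5 = -5 + (6*(2*f)**2)/5 = -5 + (6*(4*f**2))/5 = -5 + (24*f**2)/5 = -5 + 24*f**2/5)
(19312 + u(89)) + O(138) = (19312 + (-5 + (24/5)*89**2)) + 138 = (19312 + (-5 + (24/5)*7921)) + 138 = (19312 + (-5 + 190104/5)) + 138 = (19312 + 190079/5) + 138 = 286639/5 + 138 = 287329/5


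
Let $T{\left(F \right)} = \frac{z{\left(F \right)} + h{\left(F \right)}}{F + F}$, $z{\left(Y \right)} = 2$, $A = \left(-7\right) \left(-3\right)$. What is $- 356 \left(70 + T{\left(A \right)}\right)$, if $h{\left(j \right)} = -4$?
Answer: $- \frac{522964}{21} \approx -24903.0$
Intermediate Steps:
$A = 21$
$T{\left(F \right)} = - \frac{1}{F}$ ($T{\left(F \right)} = \frac{2 - 4}{F + F} = - \frac{2}{2 F} = - 2 \frac{1}{2 F} = - \frac{1}{F}$)
$- 356 \left(70 + T{\left(A \right)}\right) = - 356 \left(70 - \frac{1}{21}\right) = \left(-356\right) \frac{1469}{21} = - \frac{522964}{21}$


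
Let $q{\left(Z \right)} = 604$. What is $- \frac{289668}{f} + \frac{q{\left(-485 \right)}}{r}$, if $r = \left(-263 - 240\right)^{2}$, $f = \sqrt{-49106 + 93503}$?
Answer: $\frac{604}{253009} - \frac{96556 \sqrt{4933}}{4933} \approx -1374.7$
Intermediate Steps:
$f = 3 \sqrt{4933}$ ($f = \sqrt{44397} = 3 \sqrt{4933} \approx 210.71$)
$r = 253009$ ($r = \left(-503\right)^{2} = 253009$)
$- \frac{289668}{f} + \frac{q{\left(-485 \right)}}{r} = - \frac{289668}{3 \sqrt{4933}} + \frac{604}{253009} = - 289668 \frac{\sqrt{4933}}{14799} + 604 \cdot \frac{1}{253009} = - \frac{96556 \sqrt{4933}}{4933} + \frac{604}{253009} = \frac{604}{253009} - \frac{96556 \sqrt{4933}}{4933}$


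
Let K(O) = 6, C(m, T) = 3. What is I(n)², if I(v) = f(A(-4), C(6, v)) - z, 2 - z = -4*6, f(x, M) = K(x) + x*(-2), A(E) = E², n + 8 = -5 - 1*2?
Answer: 2704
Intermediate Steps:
n = -15 (n = -8 + (-5 - 1*2) = -8 + (-5 - 2) = -8 - 7 = -15)
f(x, M) = 6 - 2*x (f(x, M) = 6 + x*(-2) = 6 - 2*x)
z = 26 (z = 2 - (-4)*6 = 2 - 1*(-24) = 2 + 24 = 26)
I(v) = -52 (I(v) = (6 - 2*(-4)²) - 1*26 = (6 - 2*16) - 26 = (6 - 32) - 26 = -26 - 26 = -52)
I(n)² = (-52)² = 2704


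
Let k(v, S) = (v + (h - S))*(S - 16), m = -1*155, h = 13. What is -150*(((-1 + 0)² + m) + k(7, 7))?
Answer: 40650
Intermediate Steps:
m = -155
k(v, S) = (-16 + S)*(13 + v - S) (k(v, S) = (v + (13 - S))*(S - 16) = (13 + v - S)*(-16 + S) = (-16 + S)*(13 + v - S))
-150*(((-1 + 0)² + m) + k(7, 7)) = -150*(((-1 + 0)² - 155) + (-208 - 1*7² - 16*7 + 29*7 + 7*7)) = -150*(((-1)² - 155) + (-208 - 1*49 - 112 + 203 + 49)) = -150*((1 - 155) + (-208 - 49 - 112 + 203 + 49)) = -150*(-154 - 117) = -150*(-271) = 40650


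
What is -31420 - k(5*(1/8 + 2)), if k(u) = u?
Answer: -251445/8 ≈ -31431.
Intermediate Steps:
-31420 - k(5*(1/8 + 2)) = -31420 - 5*(1/8 + 2) = -31420 - 5*(⅛ + 2) = -31420 - 5*17/8 = -31420 - 1*85/8 = -31420 - 85/8 = -251445/8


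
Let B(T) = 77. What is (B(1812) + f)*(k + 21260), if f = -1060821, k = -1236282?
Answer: 1288827296368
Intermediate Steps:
(B(1812) + f)*(k + 21260) = (77 - 1060821)*(-1236282 + 21260) = -1060744*(-1215022) = 1288827296368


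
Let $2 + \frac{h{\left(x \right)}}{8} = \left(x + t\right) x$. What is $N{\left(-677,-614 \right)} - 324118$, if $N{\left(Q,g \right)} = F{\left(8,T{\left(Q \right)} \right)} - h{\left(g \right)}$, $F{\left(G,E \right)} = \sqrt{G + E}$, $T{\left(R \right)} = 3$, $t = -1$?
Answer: $-3344982 + \sqrt{11} \approx -3.345 \cdot 10^{6}$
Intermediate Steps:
$F{\left(G,E \right)} = \sqrt{E + G}$
$h{\left(x \right)} = -16 + 8 x \left(-1 + x\right)$ ($h{\left(x \right)} = -16 + 8 \left(x - 1\right) x = -16 + 8 \left(-1 + x\right) x = -16 + 8 x \left(-1 + x\right)$)
$N{\left(Q,g \right)} = 16 + \sqrt{11} - 8 g^{2} + 8 g$ ($N{\left(Q,g \right)} = \sqrt{3 + 8} - \left(-16 - 8 g + 8 g^{2}\right) = \sqrt{11} + \left(16 - 8 g^{2} + 8 g\right) = 16 + \sqrt{11} - 8 g^{2} + 8 g$)
$N{\left(-677,-614 \right)} - 324118 = \left(16 + \sqrt{11} - 8 \left(-614\right)^{2} + 8 \left(-614\right)\right) - 324118 = \left(16 + \sqrt{11} - 3015968 - 4912\right) - 324118 = \left(-3020864 + \sqrt{11}\right) - 324118 = -3344982 + \sqrt{11}$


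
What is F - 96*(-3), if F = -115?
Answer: 173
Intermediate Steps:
F - 96*(-3) = -115 - 96*(-3) = -115 + 288 = 173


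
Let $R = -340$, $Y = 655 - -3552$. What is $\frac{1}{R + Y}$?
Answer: $\frac{1}{3867} \approx 0.0002586$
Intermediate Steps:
$Y = 4207$ ($Y = 655 + 3552 = 4207$)
$\frac{1}{R + Y} = \frac{1}{-340 + 4207} = \frac{1}{3867}$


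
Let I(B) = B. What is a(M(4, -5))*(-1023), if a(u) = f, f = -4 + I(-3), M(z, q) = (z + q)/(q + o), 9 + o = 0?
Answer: 7161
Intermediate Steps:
o = -9 (o = -9 + 0 = -9)
M(z, q) = (q + z)/(-9 + q) (M(z, q) = (z + q)/(q - 9) = (q + z)/(-9 + q))
f = -7 (f = -4 - 3 = -7)
a(u) = -7
a(M(4, -5))*(-1023) = -7*(-1023) = 7161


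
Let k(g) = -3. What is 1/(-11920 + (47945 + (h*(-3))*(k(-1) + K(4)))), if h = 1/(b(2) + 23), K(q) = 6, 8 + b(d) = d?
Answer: 17/612416 ≈ 2.7759e-5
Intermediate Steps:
b(d) = -8 + d
h = 1/17 (h = 1/((-8 + 2) + 23) = 1/(-6 + 23) = 1/17 ≈ 0.058824)
1/(-11920 + (47945 + (h*(-3))*(k(-1) + K(4)))) = 1/(-11920 + (47945 + ((1/17)*(-3))*(-3 + 6))) = 1/(-11920 + (47945 - 3/17*3)) = 1/(-11920 + (47945 - 9/17)) = 1/(-11920 + 815056/17) = 1/(612416/17) = 17/612416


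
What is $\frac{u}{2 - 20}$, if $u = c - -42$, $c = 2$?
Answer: $- \frac{22}{9} \approx -2.4444$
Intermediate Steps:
$u = 44$ ($u = 2 - -42 = 2 + 42 = 44$)
$\frac{u}{2 - 20} = \frac{44}{2 - 20} = \frac{44}{-18} = 44 \left(- \frac{1}{18}\right) = - \frac{22}{9}$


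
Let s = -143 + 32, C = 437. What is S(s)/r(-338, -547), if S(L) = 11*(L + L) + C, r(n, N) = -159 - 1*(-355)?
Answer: -2005/196 ≈ -10.230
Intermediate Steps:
r(n, N) = 196 (r(n, N) = -159 + 355 = 196)
s = -111
S(L) = 437 + 22*L (S(L) = 11*(L + L) + 437 = 11*(2*L) + 437 = 22*L + 437 = 437 + 22*L)
S(s)/r(-338, -547) = (437 + 22*(-111))/196 = (437 - 2442)*(1/196) = -2005*1/196 = -2005/196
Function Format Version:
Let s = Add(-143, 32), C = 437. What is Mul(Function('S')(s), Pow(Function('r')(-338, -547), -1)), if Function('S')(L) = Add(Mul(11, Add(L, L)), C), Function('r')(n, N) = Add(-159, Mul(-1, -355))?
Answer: Rational(-2005, 196) ≈ -10.230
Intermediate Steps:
Function('r')(n, N) = 196 (Function('r')(n, N) = Add(-159, 355) = 196)
s = -111
Function('S')(L) = Add(437, Mul(22, L)) (Function('S')(L) = Add(Mul(11, Add(L, L)), 437) = Add(Mul(11, Mul(2, L)), 437) = Add(Mul(22, L), 437) = Add(437, Mul(22, L)))
Mul(Function('S')(s), Pow(Function('r')(-338, -547), -1)) = Mul(Add(437, Mul(22, -111)), Pow(196, -1)) = Mul(Add(437, -2442), Rational(1, 196)) = Mul(-2005, Rational(1, 196)) = Rational(-2005, 196)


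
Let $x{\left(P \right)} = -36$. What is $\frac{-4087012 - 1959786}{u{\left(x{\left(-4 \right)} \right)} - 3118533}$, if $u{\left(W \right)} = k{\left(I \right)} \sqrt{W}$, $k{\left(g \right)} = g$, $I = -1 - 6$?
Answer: $\frac{369747825634}{190691138703} - \frac{4979716 i}{190691138703} \approx 1.939 - 2.6114 \cdot 10^{-5} i$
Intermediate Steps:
$I = -7$
$u{\left(W \right)} = - 7 \sqrt{W}$
$\frac{-4087012 - 1959786}{u{\left(x{\left(-4 \right)} \right)} - 3118533} = \frac{-4087012 - 1959786}{- 7 \sqrt{-36} - 3118533} = - \frac{6046798}{- 7 \cdot 6 i - 3118533} = - \frac{6046798}{- 42 i - 3118533} = - \frac{6046798}{-3118533 - 42 i} = - 6046798 \frac{-3118533 + 42 i}{9725248073853} = - \frac{355694 \left(-3118533 + 42 i\right)}{572073416109}$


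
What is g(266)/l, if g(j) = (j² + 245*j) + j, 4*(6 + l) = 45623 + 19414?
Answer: 544768/65013 ≈ 8.3794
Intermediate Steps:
l = 65013/4 (l = -6 + (45623 + 19414)/4 = -6 + (¼)*65037 = -6 + 65037/4 = 65013/4 ≈ 16253.)
g(j) = j² + 246*j
g(266)/l = (266*(246 + 266))/(65013/4) = (266*512)*(4/65013) = 136192*(4/65013) = 544768/65013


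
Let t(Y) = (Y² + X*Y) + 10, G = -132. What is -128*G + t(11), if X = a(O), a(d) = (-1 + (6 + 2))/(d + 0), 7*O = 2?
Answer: 34593/2 ≈ 17297.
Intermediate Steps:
O = 2/7 (O = (⅐)*2 = 2/7 ≈ 0.28571)
a(d) = 7/d (a(d) = (-1 + 8)/d = 7/d)
X = 49/2 (X = 7/(2/7) = 7*(7/2) = 49/2 ≈ 24.500)
t(Y) = 10 + Y² + 49*Y/2 (t(Y) = (Y² + 49*Y/2) + 10 = 10 + Y² + 49*Y/2)
-128*G + t(11) = -128*(-132) + (10 + 11² + (49/2)*11) = 16896 + (10 + 121 + 539/2) = 16896 + 801/2 = 34593/2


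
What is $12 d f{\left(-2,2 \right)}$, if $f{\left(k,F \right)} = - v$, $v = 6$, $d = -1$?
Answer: $72$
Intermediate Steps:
$f{\left(k,F \right)} = -6$ ($f{\left(k,F \right)} = \left(-1\right) 6 = -6$)
$12 d f{\left(-2,2 \right)} = 12 \left(-1\right) \left(-6\right) = \left(-12\right) \left(-6\right) = 72$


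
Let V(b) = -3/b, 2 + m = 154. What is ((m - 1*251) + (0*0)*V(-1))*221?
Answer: -21879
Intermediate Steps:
m = 152 (m = -2 + 154 = 152)
((m - 1*251) + (0*0)*V(-1))*221 = ((152 - 1*251) + (0*0)*(-3/(-1)))*221 = ((152 - 251) + 0*(-3*(-1)))*221 = (-99 + 0*3)*221 = (-99 + 0)*221 = -99*221 = -21879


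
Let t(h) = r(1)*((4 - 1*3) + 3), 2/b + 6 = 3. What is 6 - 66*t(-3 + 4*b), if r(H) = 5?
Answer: -1314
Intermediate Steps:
b = -2/3 (b = 2/(-6 + 3) = 2/(-3) = 2*(-1/3) = -2/3 ≈ -0.66667)
t(h) = 20 (t(h) = 5*((4 - 1*3) + 3) = 5*((4 - 3) + 3) = 5*(1 + 3) = 5*4 = 20)
6 - 66*t(-3 + 4*b) = 6 - 66*20 = 6 - 1320 = -1314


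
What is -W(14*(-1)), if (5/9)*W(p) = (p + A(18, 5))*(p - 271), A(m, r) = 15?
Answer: 513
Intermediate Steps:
W(p) = 9*(-271 + p)*(15 + p)/5 (W(p) = 9*((p + 15)*(p - 271))/5 = 9*((15 + p)*(-271 + p))/5 = 9*((-271 + p)*(15 + p))/5 = 9*(-271 + p)*(15 + p)/5)
-W(14*(-1)) = -(-7317 - 32256*(-1)/5 + 9*(14*(-1))²/5) = -(-7317 - 2304/5*(-14) + (9/5)*(-14)²) = -(-7317 + 32256/5 + (9/5)*196) = -(-7317 + 32256/5 + 1764/5) = -1*(-513) = 513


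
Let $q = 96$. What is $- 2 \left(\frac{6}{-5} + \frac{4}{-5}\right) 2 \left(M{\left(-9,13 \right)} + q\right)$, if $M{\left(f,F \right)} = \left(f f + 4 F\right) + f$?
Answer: $1760$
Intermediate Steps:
$M{\left(f,F \right)} = f + f^{2} + 4 F$ ($M{\left(f,F \right)} = \left(f^{2} + 4 F\right) + f = f + f^{2} + 4 F$)
$- 2 \left(\frac{6}{-5} + \frac{4}{-5}\right) 2 \left(M{\left(-9,13 \right)} + q\right) = - 2 \left(\frac{6}{-5} + \frac{4}{-5}\right) 2 \left(\left(-9 + \left(-9\right)^{2} + 4 \cdot 13\right) + 96\right) = - 2 \left(6 \left(- \frac{1}{5}\right) + 4 \left(- \frac{1}{5}\right)\right) 2 \left(\left(-9 + 81 + 52\right) + 96\right) = - 2 \left(- \frac{6}{5} - \frac{4}{5}\right) 2 \left(124 + 96\right) = \left(-2\right) \left(-2\right) 2 \cdot 220 = 4 \cdot 2 \cdot 220 = 8 \cdot 220 = 1760$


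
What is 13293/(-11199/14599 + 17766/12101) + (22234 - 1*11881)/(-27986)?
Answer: 3129539492769507/165046415510 ≈ 18962.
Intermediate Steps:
13293/(-11199/14599 + 17766/12101) + (22234 - 1*11881)/(-27986) = 13293/(-11199*1/14599 + 17766*(1/12101)) + (22234 - 11881)*(-1/27986) = 13293/(-11199/14599 + 17766/12101) + 10353*(-1/27986) = 13293/(123846735/176662499) - 1479/3998 = 13293*(176662499/123846735) - 1479/3998 = 782791533069/41282245 - 1479/3998 = 3129539492769507/165046415510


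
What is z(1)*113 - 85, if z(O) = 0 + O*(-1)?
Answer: -198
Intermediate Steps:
z(O) = -O (z(O) = 0 - O = -O)
z(1)*113 - 85 = -1*1*113 - 85 = -1*113 - 85 = -113 - 85 = -198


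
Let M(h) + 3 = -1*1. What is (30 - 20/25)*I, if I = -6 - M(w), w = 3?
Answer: -292/5 ≈ -58.400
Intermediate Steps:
M(h) = -4 (M(h) = -3 - 1*1 = -3 - 1 = -4)
I = -2 (I = -6 - 1*(-4) = -6 + 4 = -2)
(30 - 20/25)*I = (30 - 20/25)*(-2) = (30 - 20*1/25)*(-2) = (30 - ⅘)*(-2) = (146/5)*(-2) = -292/5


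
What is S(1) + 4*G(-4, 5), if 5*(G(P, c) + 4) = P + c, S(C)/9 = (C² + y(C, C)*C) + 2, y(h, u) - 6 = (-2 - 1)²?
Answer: 734/5 ≈ 146.80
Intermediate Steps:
y(h, u) = 15 (y(h, u) = 6 + (-2 - 1)² = 6 + (-3)² = 6 + 9 = 15)
S(C) = 18 + 9*C² + 135*C (S(C) = 9*((C² + 15*C) + 2) = 9*(2 + C² + 15*C) = 18 + 9*C² + 135*C)
G(P, c) = -4 + P/5 + c/5 (G(P, c) = -4 + (P + c)/5 = -4 + (P/5 + c/5) = -4 + P/5 + c/5)
S(1) + 4*G(-4, 5) = (18 + 9*1² + 135*1) + 4*(-4 + (⅕)*(-4) + (⅕)*5) = (18 + 9*1 + 135) + 4*(-4 - ⅘ + 1) = (18 + 9 + 135) + 4*(-19/5) = 162 - 76/5 = 734/5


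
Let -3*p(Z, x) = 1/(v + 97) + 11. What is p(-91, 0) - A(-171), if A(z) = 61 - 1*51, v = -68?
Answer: -1190/87 ≈ -13.678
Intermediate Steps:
p(Z, x) = -320/87 (p(Z, x) = -(1/(-68 + 97) + 11)/3 = -(1/29 + 11)/3 = -⅓*320/29 = -320/87)
A(z) = 10 (A(z) = 61 - 51 = 10)
p(-91, 0) - A(-171) = -320/87 - 1*10 = -320/87 - 10 = -1190/87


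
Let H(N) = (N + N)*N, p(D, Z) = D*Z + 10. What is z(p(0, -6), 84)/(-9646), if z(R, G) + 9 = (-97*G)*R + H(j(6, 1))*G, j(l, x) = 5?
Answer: 77289/9646 ≈ 8.0125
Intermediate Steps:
p(D, Z) = 10 + D*Z
H(N) = 2*N² (H(N) = (2*N)*N = 2*N²)
z(R, G) = -9 + 50*G - 97*G*R (z(R, G) = -9 + ((-97*G)*R + (2*5²)*G) = -9 + (-97*G*R + (2*25)*G) = -9 + (-97*G*R + 50*G) = -9 + (50*G - 97*G*R) = -9 + 50*G - 97*G*R)
z(p(0, -6), 84)/(-9646) = (-9 + 50*84 - 97*84*(10 + 0*(-6)))/(-9646) = (-9 + 4200 - 97*84*(10 + 0))*(-1/9646) = (-9 + 4200 - 97*84*10)*(-1/9646) = (-9 + 4200 - 81480)*(-1/9646) = -77289*(-1/9646) = 77289/9646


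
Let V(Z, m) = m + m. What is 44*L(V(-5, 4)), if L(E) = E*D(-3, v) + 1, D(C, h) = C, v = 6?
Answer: -1012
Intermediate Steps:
V(Z, m) = 2*m
L(E) = 1 - 3*E (L(E) = E*(-3) + 1 = -3*E + 1 = 1 - 3*E)
44*L(V(-5, 4)) = 44*(1 - 6*4) = 44*(1 - 3*8) = 44*(1 - 24) = 44*(-23) = -1012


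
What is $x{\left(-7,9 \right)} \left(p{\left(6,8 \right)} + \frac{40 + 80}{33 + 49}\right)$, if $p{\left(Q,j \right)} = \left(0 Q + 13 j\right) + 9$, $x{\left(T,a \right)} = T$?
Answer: $- \frac{32851}{41} \approx -801.24$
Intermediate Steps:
$p{\left(Q,j \right)} = 9 + 13 j$ ($p{\left(Q,j \right)} = \left(0 + 13 j\right) + 9 = 13 j + 9 = 9 + 13 j$)
$x{\left(-7,9 \right)} \left(p{\left(6,8 \right)} + \frac{40 + 80}{33 + 49}\right) = - 7 \left(\left(9 + 13 \cdot 8\right) + \frac{40 + 80}{33 + 49}\right) = - 7 \left(\left(9 + 104\right) + \frac{120}{82}\right) = - 7 \left(113 + 120 \cdot \frac{1}{82}\right) = - 7 \left(113 + \frac{60}{41}\right) = \left(-7\right) \frac{4693}{41} = - \frac{32851}{41}$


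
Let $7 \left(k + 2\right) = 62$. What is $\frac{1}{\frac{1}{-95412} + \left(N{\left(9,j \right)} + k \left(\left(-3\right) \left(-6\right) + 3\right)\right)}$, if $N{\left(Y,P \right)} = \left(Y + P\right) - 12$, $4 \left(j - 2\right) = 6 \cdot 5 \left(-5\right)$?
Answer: $\frac{95412}{10065965} \approx 0.0094787$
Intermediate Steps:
$j = - \frac{71}{2}$ ($j = 2 + \frac{6 \cdot 5 \left(-5\right)}{4} = 2 + \frac{30 \left(-5\right)}{4} = 2 + \frac{1}{4} \left(-150\right) = 2 - \frac{75}{2} = - \frac{71}{2} \approx -35.5$)
$k = \frac{48}{7}$ ($k = -2 + \frac{1}{7} \cdot 62 = -2 + \frac{62}{7} = \frac{48}{7} \approx 6.8571$)
$N{\left(Y,P \right)} = -12 + P + Y$ ($N{\left(Y,P \right)} = \left(P + Y\right) - 12 = -12 + P + Y$)
$\frac{1}{\frac{1}{-95412} + \left(N{\left(9,j \right)} + k \left(\left(-3\right) \left(-6\right) + 3\right)\right)} = \frac{1}{\frac{1}{-95412} + \left(\left(-12 - \frac{71}{2} + 9\right) + \frac{48 \left(\left(-3\right) \left(-6\right) + 3\right)}{7}\right)} = \frac{1}{- \frac{1}{95412} - \left(\frac{77}{2} - \frac{48 \left(18 + 3\right)}{7}\right)} = \frac{1}{- \frac{1}{95412} + \left(- \frac{77}{2} + \frac{48}{7} \cdot 21\right)} = \frac{1}{- \frac{1}{95412} + \left(- \frac{77}{2} + 144\right)} = \frac{1}{- \frac{1}{95412} + \frac{211}{2}} = \frac{1}{\frac{10065965}{95412}} = \frac{95412}{10065965}$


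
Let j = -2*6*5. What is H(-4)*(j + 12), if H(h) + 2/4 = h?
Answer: 216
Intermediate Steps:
H(h) = -½ + h
j = -60 (j = -12*5 = -60)
H(-4)*(j + 12) = (-½ - 4)*(-60 + 12) = -9/2*(-48) = 216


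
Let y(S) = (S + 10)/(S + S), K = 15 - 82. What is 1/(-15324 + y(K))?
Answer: -134/2053359 ≈ -6.5259e-5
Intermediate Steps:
K = -67
y(S) = (10 + S)/(2*S) (y(S) = (10 + S)/((2*S)) = (10 + S)*(1/(2*S)) = (10 + S)/(2*S))
1/(-15324 + y(K)) = 1/(-15324 + (½)*(10 - 67)/(-67)) = 1/(-15324 + (½)*(-1/67)*(-57)) = 1/(-15324 + 57/134) = 1/(-2053359/134) = -134/2053359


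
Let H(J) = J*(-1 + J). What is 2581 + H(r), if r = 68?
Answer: 7137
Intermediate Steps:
2581 + H(r) = 2581 + 68*(-1 + 68) = 2581 + 68*67 = 2581 + 4556 = 7137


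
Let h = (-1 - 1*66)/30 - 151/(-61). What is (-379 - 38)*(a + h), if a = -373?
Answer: 94818433/610 ≈ 1.5544e+5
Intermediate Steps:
h = 443/1830 (h = (-1 - 66)*(1/30) - 151*(-1/61) = -67*1/30 + 151/61 = -67/30 + 151/61 = 443/1830 ≈ 0.24208)
(-379 - 38)*(a + h) = (-379 - 38)*(-373 + 443/1830) = -417*(-682147/1830) = 94818433/610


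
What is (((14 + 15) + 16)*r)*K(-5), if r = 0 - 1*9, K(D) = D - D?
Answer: 0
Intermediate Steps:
K(D) = 0
r = -9 (r = 0 - 9 = -9)
(((14 + 15) + 16)*r)*K(-5) = (((14 + 15) + 16)*(-9))*0 = ((29 + 16)*(-9))*0 = (45*(-9))*0 = -405*0 = 0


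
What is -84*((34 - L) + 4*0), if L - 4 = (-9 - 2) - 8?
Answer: -4116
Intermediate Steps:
L = -15 (L = 4 + ((-9 - 2) - 8) = 4 + (-11 - 8) = 4 - 19 = -15)
-84*((34 - L) + 4*0) = -84*((34 - 1*(-15)) + 4*0) = -84*((34 + 15) + 0) = -84*(49 + 0) = -84*49 = -4116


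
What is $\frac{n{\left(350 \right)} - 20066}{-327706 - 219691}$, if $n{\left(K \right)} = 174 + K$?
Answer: $\frac{19542}{547397} \approx 0.0357$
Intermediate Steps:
$\frac{n{\left(350 \right)} - 20066}{-327706 - 219691} = \frac{\left(174 + 350\right) - 20066}{-327706 - 219691} = \frac{524 - 20066}{-547397} = \left(-19542\right) \left(- \frac{1}{547397}\right) = \frac{19542}{547397}$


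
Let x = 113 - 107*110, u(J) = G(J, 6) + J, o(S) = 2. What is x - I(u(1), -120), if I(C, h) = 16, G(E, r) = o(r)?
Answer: -11673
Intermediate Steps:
G(E, r) = 2
u(J) = 2 + J
x = -11657 (x = 113 - 11770 = -11657)
x - I(u(1), -120) = -11657 - 1*16 = -11657 - 16 = -11673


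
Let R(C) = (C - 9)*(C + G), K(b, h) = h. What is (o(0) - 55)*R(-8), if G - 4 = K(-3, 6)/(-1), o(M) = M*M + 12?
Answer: -7310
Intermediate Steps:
o(M) = 12 + M**2 (o(M) = M**2 + 12 = 12 + M**2)
G = -2 (G = 4 + 6/(-1) = 4 + 6*(-1) = 4 - 6 = -2)
R(C) = (-9 + C)*(-2 + C) (R(C) = (C - 9)*(C - 2) = (-9 + C)*(-2 + C))
(o(0) - 55)*R(-8) = ((12 + 0**2) - 55)*(18 + (-8)**2 - 11*(-8)) = ((12 + 0) - 55)*(18 + 64 + 88) = (12 - 55)*170 = -43*170 = -7310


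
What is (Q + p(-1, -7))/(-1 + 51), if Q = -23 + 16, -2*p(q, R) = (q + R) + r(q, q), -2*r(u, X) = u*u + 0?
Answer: -11/200 ≈ -0.055000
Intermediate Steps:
r(u, X) = -u²/2 (r(u, X) = -(u*u + 0)/2 = -(u² + 0)/2 = -u²/2)
p(q, R) = -R/2 - q/2 + q²/4 (p(q, R) = -((q + R) - q²/2)/2 = -((R + q) - q²/2)/2 = -(R + q - q²/2)/2 = -R/2 - q/2 + q²/4)
Q = -7
(Q + p(-1, -7))/(-1 + 51) = (-7 + (-½*(-7) - ½*(-1) + (¼)*(-1)²))/(-1 + 51) = (-7 + (7/2 + ½ + (¼)*1))/50 = (-7 + (7/2 + ½ + ¼))/50 = (-7 + 17/4)/50 = (1/50)*(-11/4) = -11/200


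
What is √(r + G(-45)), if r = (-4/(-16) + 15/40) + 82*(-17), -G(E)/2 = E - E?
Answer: I*√22294/4 ≈ 37.328*I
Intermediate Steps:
G(E) = 0 (G(E) = -2*(E - E) = -2*0 = 0)
r = -11147/8 (r = (-4*(-1/16) + 15*(1/40)) - 1394 = (¼ + 3/8) - 1394 = 5/8 - 1394 = -11147/8 ≈ -1393.4)
√(r + G(-45)) = √(-11147/8 + 0) = √(-11147/8) = I*√22294/4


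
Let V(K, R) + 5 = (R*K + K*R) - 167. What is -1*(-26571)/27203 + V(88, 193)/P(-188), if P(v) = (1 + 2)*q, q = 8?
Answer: 229997573/163218 ≈ 1409.1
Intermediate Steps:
V(K, R) = -172 + 2*K*R (V(K, R) = -5 + ((R*K + K*R) - 167) = -5 + ((K*R + K*R) - 167) = -5 + (2*K*R - 167) = -5 + (-167 + 2*K*R) = -172 + 2*K*R)
P(v) = 24 (P(v) = (1 + 2)*8 = 3*8 = 24)
-1*(-26571)/27203 + V(88, 193)/P(-188) = -1*(-26571)/27203 + (-172 + 2*88*193)/24 = 26571*(1/27203) + (-172 + 33968)*(1/24) = 26571/27203 + 33796*(1/24) = 26571/27203 + 8449/6 = 229997573/163218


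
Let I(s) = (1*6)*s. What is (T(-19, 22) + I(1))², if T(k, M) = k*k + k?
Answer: 121104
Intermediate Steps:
I(s) = 6*s
T(k, M) = k + k² (T(k, M) = k² + k = k + k²)
(T(-19, 22) + I(1))² = (-19*(1 - 19) + 6*1)² = (-19*(-18) + 6)² = (342 + 6)² = 348² = 121104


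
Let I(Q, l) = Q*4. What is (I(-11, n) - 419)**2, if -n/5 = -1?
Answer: 214369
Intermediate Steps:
n = 5 (n = -5*(-1) = 5)
I(Q, l) = 4*Q
(I(-11, n) - 419)**2 = (4*(-11) - 419)**2 = (-44 - 419)**2 = (-463)**2 = 214369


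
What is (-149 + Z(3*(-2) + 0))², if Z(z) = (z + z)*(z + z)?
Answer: 25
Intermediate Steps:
Z(z) = 4*z² (Z(z) = (2*z)*(2*z) = 4*z²)
(-149 + Z(3*(-2) + 0))² = (-149 + 4*(3*(-2) + 0)²)² = (-149 + 4*(-6 + 0)²)² = (-149 + 4*(-6)²)² = (-149 + 4*36)² = (-149 + 144)² = (-5)² = 25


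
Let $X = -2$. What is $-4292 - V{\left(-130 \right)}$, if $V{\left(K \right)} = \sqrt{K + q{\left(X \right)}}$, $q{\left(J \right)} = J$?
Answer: $-4292 - 2 i \sqrt{33} \approx -4292.0 - 11.489 i$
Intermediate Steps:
$V{\left(K \right)} = \sqrt{-2 + K}$ ($V{\left(K \right)} = \sqrt{K - 2} = \sqrt{-2 + K}$)
$-4292 - V{\left(-130 \right)} = -4292 - \sqrt{-2 - 130} = -4292 - \sqrt{-132} = -4292 - 2 i \sqrt{33}$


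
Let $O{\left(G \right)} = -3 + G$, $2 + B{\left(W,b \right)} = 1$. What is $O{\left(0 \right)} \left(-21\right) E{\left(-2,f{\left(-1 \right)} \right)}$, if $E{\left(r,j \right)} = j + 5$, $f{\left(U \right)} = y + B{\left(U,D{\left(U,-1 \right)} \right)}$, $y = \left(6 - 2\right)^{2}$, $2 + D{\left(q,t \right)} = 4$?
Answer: $1260$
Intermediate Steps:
$D{\left(q,t \right)} = 2$ ($D{\left(q,t \right)} = -2 + 4 = 2$)
$B{\left(W,b \right)} = -1$ ($B{\left(W,b \right)} = -2 + 1 = -1$)
$y = 16$ ($y = 4^{2} = 16$)
$f{\left(U \right)} = 15$ ($f{\left(U \right)} = 16 - 1 = 15$)
$E{\left(r,j \right)} = 5 + j$
$O{\left(0 \right)} \left(-21\right) E{\left(-2,f{\left(-1 \right)} \right)} = \left(-3 + 0\right) \left(-21\right) \left(5 + 15\right) = \left(-3\right) \left(-21\right) 20 = 63 \cdot 20 = 1260$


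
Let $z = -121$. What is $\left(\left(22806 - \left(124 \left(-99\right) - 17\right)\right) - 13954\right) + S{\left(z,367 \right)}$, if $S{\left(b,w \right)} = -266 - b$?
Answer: $21000$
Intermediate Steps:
$\left(\left(22806 - \left(124 \left(-99\right) - 17\right)\right) - 13954\right) + S{\left(z,367 \right)} = \left(\left(22806 - \left(124 \left(-99\right) - 17\right)\right) - 13954\right) - 145 = \left(\left(22806 - \left(-12276 - 17\right)\right) - 13954\right) + \left(-266 + 121\right) = \left(\left(22806 - -12293\right) - 13954\right) - 145 = \left(\left(22806 + 12293\right) - 13954\right) - 145 = \left(35099 - 13954\right) - 145 = 21145 - 145 = 21000$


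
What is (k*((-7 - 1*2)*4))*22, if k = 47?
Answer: -37224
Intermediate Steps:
(k*((-7 - 1*2)*4))*22 = (47*((-7 - 1*2)*4))*22 = (47*((-7 - 2)*4))*22 = (47*(-9*4))*22 = (47*(-36))*22 = -1692*22 = -37224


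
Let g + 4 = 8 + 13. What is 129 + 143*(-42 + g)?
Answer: -3446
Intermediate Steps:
g = 17 (g = -4 + (8 + 13) = -4 + 21 = 17)
129 + 143*(-42 + g) = 129 + 143*(-42 + 17) = 129 + 143*(-25) = 129 - 3575 = -3446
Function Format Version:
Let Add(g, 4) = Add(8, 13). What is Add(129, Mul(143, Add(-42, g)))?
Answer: -3446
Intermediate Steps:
g = 17 (g = Add(-4, Add(8, 13)) = Add(-4, 21) = 17)
Add(129, Mul(143, Add(-42, g))) = Add(129, Mul(143, Add(-42, 17))) = Add(129, Mul(143, -25)) = Add(129, -3575) = -3446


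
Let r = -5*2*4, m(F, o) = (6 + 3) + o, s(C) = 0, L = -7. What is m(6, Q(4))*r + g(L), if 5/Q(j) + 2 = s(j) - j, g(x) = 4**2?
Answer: -932/3 ≈ -310.67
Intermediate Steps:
g(x) = 16
Q(j) = 5/(-2 - j) (Q(j) = 5/(-2 + (0 - j)) = 5/(-2 - j))
m(F, o) = 9 + o
r = -40 (r = -10*4 = -40)
m(6, Q(4))*r + g(L) = (9 - 5/(2 + 4))*(-40) + 16 = (9 - 5/6)*(-40) + 16 = (49/6)*(-40) + 16 = -980/3 + 16 = -932/3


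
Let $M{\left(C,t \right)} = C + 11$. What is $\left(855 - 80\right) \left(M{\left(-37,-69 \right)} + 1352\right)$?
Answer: $1027650$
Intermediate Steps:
$M{\left(C,t \right)} = 11 + C$
$\left(855 - 80\right) \left(M{\left(-37,-69 \right)} + 1352\right) = \left(855 - 80\right) \left(\left(11 - 37\right) + 1352\right) = 775 \left(-26 + 1352\right) = 775 \cdot 1326 = 1027650$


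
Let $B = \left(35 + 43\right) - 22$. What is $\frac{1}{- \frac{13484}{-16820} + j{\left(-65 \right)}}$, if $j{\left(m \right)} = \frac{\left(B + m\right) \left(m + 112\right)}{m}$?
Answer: $\frac{54665}{399566} \approx 0.13681$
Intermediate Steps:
$B = 56$ ($B = 78 - 22 = 56$)
$j{\left(m \right)} = \frac{\left(56 + m\right) \left(112 + m\right)}{m}$ ($j{\left(m \right)} = \frac{\left(56 + m\right) \left(m + 112\right)}{m} = \frac{\left(56 + m\right) \left(112 + m\right)}{m}$)
$\frac{1}{- \frac{13484}{-16820} + j{\left(-65 \right)}} = \frac{1}{- \frac{13484}{-16820} + \left(168 - 65 + \frac{6272}{-65}\right)} = \frac{1}{\left(-13484\right) \left(- \frac{1}{16820}\right) + \left(168 - 65 + 6272 \left(- \frac{1}{65}\right)\right)} = \frac{1}{\frac{3371}{4205} - - \frac{423}{65}} = \frac{1}{\frac{3371}{4205} + \frac{423}{65}} = \frac{1}{\frac{399566}{54665}} = \frac{54665}{399566}$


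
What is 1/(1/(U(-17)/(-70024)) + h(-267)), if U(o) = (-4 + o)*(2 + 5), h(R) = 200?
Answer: 147/99424 ≈ 0.0014785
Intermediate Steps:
U(o) = -28 + 7*o (U(o) = (-4 + o)*7 = -28 + 7*o)
1/(1/(U(-17)/(-70024)) + h(-267)) = 1/(1/((-28 + 7*(-17))/(-70024)) + 200) = 1/(1/((-28 - 119)*(-1/70024)) + 200) = 1/(1/(-147*(-1/70024)) + 200) = 1/(1/(147/70024) + 200) = 1/(70024/147 + 200) = 1/(99424/147) = 147/99424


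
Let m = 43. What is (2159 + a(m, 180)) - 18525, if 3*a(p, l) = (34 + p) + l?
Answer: -48841/3 ≈ -16280.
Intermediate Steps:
a(p, l) = 34/3 + l/3 + p/3 (a(p, l) = ((34 + p) + l)/3 = (34 + l + p)/3 = 34/3 + l/3 + p/3)
(2159 + a(m, 180)) - 18525 = (2159 + (34/3 + (⅓)*180 + (⅓)*43)) - 18525 = (2159 + (34/3 + 60 + 43/3)) - 18525 = (2159 + 257/3) - 18525 = 6734/3 - 18525 = -48841/3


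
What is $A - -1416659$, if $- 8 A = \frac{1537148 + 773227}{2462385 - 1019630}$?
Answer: $\frac{3270226506797}{2308408} \approx 1.4167 \cdot 10^{6}$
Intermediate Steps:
$A = - \frac{462075}{2308408}$ ($A = - \frac{\left(1537148 + 773227\right) \frac{1}{2462385 - 1019630}}{8} = - \frac{2310375 \cdot \frac{1}{1442755}}{8} = \left(- \frac{1}{8}\right) \frac{462075}{288551} = - \frac{462075}{2308408} \approx -0.20017$)
$A - -1416659 = - \frac{462075}{2308408} - -1416659 = - \frac{462075}{2308408} + 1416659 = \frac{3270226506797}{2308408}$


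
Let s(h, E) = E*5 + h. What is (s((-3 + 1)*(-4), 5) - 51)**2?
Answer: 324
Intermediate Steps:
s(h, E) = h + 5*E (s(h, E) = 5*E + h = h + 5*E)
(s((-3 + 1)*(-4), 5) - 51)**2 = (((-3 + 1)*(-4) + 5*5) - 51)**2 = ((-2*(-4) + 25) - 51)**2 = ((8 + 25) - 51)**2 = (33 - 51)**2 = (-18)**2 = 324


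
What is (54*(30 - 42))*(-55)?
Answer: 35640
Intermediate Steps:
(54*(30 - 42))*(-55) = (54*(-12))*(-55) = -648*(-55) = 35640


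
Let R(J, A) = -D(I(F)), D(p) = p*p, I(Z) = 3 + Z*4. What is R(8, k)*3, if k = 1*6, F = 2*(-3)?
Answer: -1323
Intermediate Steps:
F = -6
I(Z) = 3 + 4*Z
k = 6
D(p) = p²
R(J, A) = -441 (R(J, A) = -(3 + 4*(-6))² = -(3 - 24)² = -1*(-21)² = -1*441 = -441)
R(8, k)*3 = -441*3 = -1323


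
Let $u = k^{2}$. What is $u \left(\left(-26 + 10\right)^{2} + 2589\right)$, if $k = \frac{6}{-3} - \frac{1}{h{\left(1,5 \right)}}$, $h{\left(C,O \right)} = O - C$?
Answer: $\frac{230445}{16} \approx 14403.0$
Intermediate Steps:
$k = - \frac{9}{4}$ ($k = \frac{6}{-3} - \frac{1}{5 - 1} = 6 \left(- \frac{1}{3}\right) - \frac{1}{5 - 1} = -2 - \frac{1}{4} = - \frac{9}{4} \approx -2.25$)
$u = \frac{81}{16}$ ($u = \left(- \frac{9}{4}\right)^{2} = \frac{81}{16} \approx 5.0625$)
$u \left(\left(-26 + 10\right)^{2} + 2589\right) = \frac{81 \left(\left(-26 + 10\right)^{2} + 2589\right)}{16} = \frac{81 \left(\left(-16\right)^{2} + 2589\right)}{16} = \frac{81 \left(256 + 2589\right)}{16} = \frac{81}{16} \cdot 2845 = \frac{230445}{16}$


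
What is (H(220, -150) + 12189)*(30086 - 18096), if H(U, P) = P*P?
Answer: 415921110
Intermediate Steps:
H(U, P) = P**2
(H(220, -150) + 12189)*(30086 - 18096) = ((-150)**2 + 12189)*(30086 - 18096) = (22500 + 12189)*11990 = 34689*11990 = 415921110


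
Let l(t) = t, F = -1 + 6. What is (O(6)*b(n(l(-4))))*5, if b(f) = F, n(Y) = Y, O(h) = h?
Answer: 150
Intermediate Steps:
F = 5
b(f) = 5
(O(6)*b(n(l(-4))))*5 = (6*5)*5 = 30*5 = 150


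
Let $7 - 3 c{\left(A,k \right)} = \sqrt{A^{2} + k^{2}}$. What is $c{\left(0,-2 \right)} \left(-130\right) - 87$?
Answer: $- \frac{911}{3} \approx -303.67$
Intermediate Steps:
$c{\left(A,k \right)} = \frac{7}{3} - \frac{\sqrt{A^{2} + k^{2}}}{3}$
$c{\left(0,-2 \right)} \left(-130\right) - 87 = \left(\frac{7}{3} - \frac{\sqrt{0^{2} + \left(-2\right)^{2}}}{3}\right) \left(-130\right) - 87 = \left(\frac{7}{3} - \frac{\sqrt{0 + 4}}{3}\right) \left(-130\right) - 87 = \left(\frac{7}{3} - \frac{\sqrt{4}}{3}\right) \left(-130\right) - 87 = \left(\frac{7}{3} - \frac{2}{3}\right) \left(-130\right) - 87 = \frac{5}{3} \left(-130\right) - 87 = - \frac{650}{3} - 87 = - \frac{911}{3}$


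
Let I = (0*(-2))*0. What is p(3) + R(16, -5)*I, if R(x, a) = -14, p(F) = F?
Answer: 3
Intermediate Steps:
I = 0 (I = 0*0 = 0)
p(3) + R(16, -5)*I = 3 - 14*0 = 3 + 0 = 3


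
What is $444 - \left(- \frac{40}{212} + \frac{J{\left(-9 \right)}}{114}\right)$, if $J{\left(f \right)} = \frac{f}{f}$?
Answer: $\frac{2683735}{6042} \approx 444.18$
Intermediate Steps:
$J{\left(f \right)} = 1$
$444 - \left(- \frac{40}{212} + \frac{J{\left(-9 \right)}}{114}\right) = 444 - \left(- \frac{40}{212} + 1 \cdot \frac{1}{114}\right) = 444 - \left(\left(-40\right) \frac{1}{212} + 1 \cdot \frac{1}{114}\right) = 444 - \left(- \frac{10}{53} + \frac{1}{114}\right) = 444 - - \frac{1087}{6042} = 444 + \frac{1087}{6042} = \frac{2683735}{6042}$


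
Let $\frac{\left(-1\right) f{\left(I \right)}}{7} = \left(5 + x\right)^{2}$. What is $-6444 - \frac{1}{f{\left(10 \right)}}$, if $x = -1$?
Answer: $- \frac{721727}{112} \approx -6444.0$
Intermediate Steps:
$f{\left(I \right)} = -112$ ($f{\left(I \right)} = - 7 \left(5 - 1\right)^{2} = - 7 \cdot 4^{2} = \left(-7\right) 16 = -112$)
$-6444 - \frac{1}{f{\left(10 \right)}} = -6444 - \frac{1}{-112} = -6444 - - \frac{1}{112} = -6444 + \frac{1}{112} = - \frac{721727}{112}$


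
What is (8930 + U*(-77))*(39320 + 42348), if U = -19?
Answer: 848775524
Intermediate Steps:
(8930 + U*(-77))*(39320 + 42348) = (8930 - 19*(-77))*(39320 + 42348) = (8930 + 1463)*81668 = 10393*81668 = 848775524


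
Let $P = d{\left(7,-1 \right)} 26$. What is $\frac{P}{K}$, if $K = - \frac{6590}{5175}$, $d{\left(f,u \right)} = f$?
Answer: $- \frac{94185}{659} \approx -142.92$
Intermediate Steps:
$P = 182$ ($P = 7 \cdot 26 = 182$)
$K = - \frac{1318}{1035}$ ($K = \left(-6590\right) \frac{1}{5175} = - \frac{1318}{1035} \approx -1.2734$)
$\frac{P}{K} = \frac{182}{- \frac{1318}{1035}} = 182 \left(- \frac{1035}{1318}\right) = - \frac{94185}{659}$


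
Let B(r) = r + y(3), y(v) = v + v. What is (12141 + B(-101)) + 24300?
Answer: 36346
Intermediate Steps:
y(v) = 2*v
B(r) = 6 + r (B(r) = r + 2*3 = r + 6 = 6 + r)
(12141 + B(-101)) + 24300 = (12141 + (6 - 101)) + 24300 = (12141 - 95) + 24300 = 12046 + 24300 = 36346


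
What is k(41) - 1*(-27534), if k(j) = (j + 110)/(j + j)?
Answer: 2257939/82 ≈ 27536.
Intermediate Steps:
k(j) = (110 + j)/(2*j) (k(j) = (110 + j)/((2*j)) = (110 + j)*(1/(2*j)) = (110 + j)/(2*j))
k(41) - 1*(-27534) = (½)*(110 + 41)/41 - 1*(-27534) = (½)*(1/41)*151 + 27534 = 151/82 + 27534 = 2257939/82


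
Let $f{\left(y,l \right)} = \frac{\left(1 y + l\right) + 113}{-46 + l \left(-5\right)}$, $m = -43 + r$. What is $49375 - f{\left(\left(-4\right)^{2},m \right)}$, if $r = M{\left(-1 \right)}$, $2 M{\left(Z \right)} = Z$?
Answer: $\frac{16935454}{343} \approx 49375.0$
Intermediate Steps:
$M{\left(Z \right)} = \frac{Z}{2}$
$r = - \frac{1}{2}$ ($r = \frac{1}{2} \left(-1\right) = - \frac{1}{2} \approx -0.5$)
$m = - \frac{87}{2}$ ($m = -43 - \frac{1}{2} = - \frac{87}{2} \approx -43.5$)
$f{\left(y,l \right)} = \frac{113 + l + y}{-46 - 5 l}$ ($f{\left(y,l \right)} = \frac{\left(y + l\right) + 113}{-46 - 5 l} = \frac{\left(l + y\right) + 113}{-46 - 5 l} = \frac{113 + l + y}{-46 - 5 l}$)
$49375 - f{\left(\left(-4\right)^{2},m \right)} = 49375 - \frac{-113 - - \frac{87}{2} - \left(-4\right)^{2}}{46 + 5 \left(- \frac{87}{2}\right)} = 49375 - \frac{-113 + \frac{87}{2} - 16}{46 - \frac{435}{2}} = 49375 - \frac{-113 + \frac{87}{2} - 16}{- \frac{343}{2}} = 49375 - \left(- \frac{2}{343}\right) \left(- \frac{171}{2}\right) = 49375 - \frac{171}{343} = \frac{16935454}{343}$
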